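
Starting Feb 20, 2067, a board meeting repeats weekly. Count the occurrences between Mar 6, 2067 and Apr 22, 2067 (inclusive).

7

Occurrences land 7·i days after Feb 20, 2067 for i = 0, 1, 2, …
Mar 6, 2067 is 14 days after the start; 14 ÷ 7 = 2 remainder 0. First occurrence in the window: #3 on Mar 6, 2067 (2×7 = 14 days in).
Apr 22, 2067 is 61 days after the start; 61 ÷ 7 = 8 remainder 5. Last occurrence in the window: #9 on Apr 17, 2067.
Occurrences #3 through #9: 7 in total.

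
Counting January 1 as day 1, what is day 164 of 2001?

January has 31 days (164 − 31 = 133 remain).
February has 28 days (133 − 28 = 105 remain).
March has 31 days (105 − 31 = 74 remain).
April has 30 days (74 − 30 = 44 remain).
May has 31 days (44 − 31 = 13 remain).
13 into June → June 13.

2001-06-13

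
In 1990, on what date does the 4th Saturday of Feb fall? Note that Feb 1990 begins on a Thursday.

Feb 1990 begins on a Thursday, so the first Saturday is Feb 3 (2 days later).
The 4th Saturday is 3 weeks later: 3 + 21 = 24.

Feb 24, 1990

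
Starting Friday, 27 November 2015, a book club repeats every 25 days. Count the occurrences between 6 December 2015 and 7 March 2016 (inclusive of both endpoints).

4

Occurrences land 25·i days after 27 November 2015 for i = 0, 1, 2, …
6 December 2015 is 9 days after the start; 9 ÷ 25 = 0 remainder 9; since the remainder is 9, round up to i = 1. First occurrence in the window: #2 on 22 December 2015 (1×25 = 25 days in).
7 March 2016 is 101 days after the start; 101 ÷ 25 = 4 remainder 1. Last occurrence in the window: #5 on 6 March 2016.
Occurrences #2 through #5: 4 in total.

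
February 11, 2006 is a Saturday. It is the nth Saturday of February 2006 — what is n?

Day 11 falls in week ⌈11/7⌉ of the month.
Days 1–7 hold the 1st Saturday, 8–14 the 2nd, 15–21 the 3rd, 22–28 the 4th, 29–31 the 5th.
11 is in the range for the 2nd.

2nd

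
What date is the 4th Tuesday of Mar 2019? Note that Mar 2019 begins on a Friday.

Mar 26, 2019

Mar 2019 begins on a Friday, so the first Tuesday is Mar 5 (4 days later).
The 4th Tuesday is 3 weeks later: 5 + 21 = 26.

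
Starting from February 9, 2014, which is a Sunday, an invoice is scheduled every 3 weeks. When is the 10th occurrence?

The 10th occurrence is 9 intervals after the first: 9 × 21 = 189 days after February 9, 2014.
February has 28 days — 19 days to the end of February leaves 170.
March has 31 days (139 left).
April has 30 days (109 left).
May has 31 days (78 left).
June has 30 days (48 left).
July has 31 days (17 left).
17 days into August → August 17, 2014.

August 17, 2014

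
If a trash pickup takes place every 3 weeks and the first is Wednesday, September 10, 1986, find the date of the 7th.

The 7th occurrence is 6 intervals after the first: 6 × 21 = 126 days after September 10, 1986.
September has 30 days — 20 days to the end of September leaves 106.
October has 31 days (75 left).
November has 30 days (45 left).
December has 31 days (14 left).
14 days into January → January 14, 1987.

January 14, 1987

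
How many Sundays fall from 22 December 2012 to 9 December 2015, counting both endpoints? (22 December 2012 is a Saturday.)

155

22 December 2012 is a Saturday; the first Sunday on or after it is 23 December 2012 (1 day later).
From 23 December 2012 to 9 December 2015: 8 + 365 + 365 + 343 = 1081 days (rest of 2012, 2013, 2014, to 9 December 2015 in 2015).
1081 ÷ 7 = 154 full weeks with remainder 3, so 154 more Sundays after the first → 155.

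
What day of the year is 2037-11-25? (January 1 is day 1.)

329

Days in months before November: 31 + 28 + 31 + 30 + 31 + 30 + 31 + 31 + 30 + 31 = 304.
Plus 25 days into November → day 329.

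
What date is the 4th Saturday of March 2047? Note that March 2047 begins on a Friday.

March 2047 begins on a Friday, so the first Saturday is March 2 (1 day later).
The 4th Saturday is 3 weeks later: 2 + 21 = 23.

March 23, 2047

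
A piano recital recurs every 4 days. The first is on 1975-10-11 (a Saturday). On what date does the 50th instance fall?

The 50th occurrence is 49 intervals after the first: 49 × 4 = 196 days after 1975-10-11.
October has 31 days — 20 days to the end of October leaves 176.
November has 30 days (146 left).
December has 31 days (115 left).
January has 31 days (84 left).
February has 29 days (55 left).
March has 31 days (24 left).
24 days into April → 1976-04-24.

1976-04-24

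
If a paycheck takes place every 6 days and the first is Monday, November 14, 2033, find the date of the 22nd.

March 20, 2034

The 22nd occurrence is 21 intervals after the first: 21 × 6 = 126 days after November 14, 2033.
November has 30 days — 16 days to the end of November leaves 110.
December has 31 days (79 left).
January has 31 days (48 left).
February has 28 days (20 left).
20 days into March → March 20, 2034.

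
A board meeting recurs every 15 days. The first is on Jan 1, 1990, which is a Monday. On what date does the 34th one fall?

The 34th occurrence is 33 intervals after the first: 33 × 15 = 495 days after Jan 1, 1990.
Jan has 31 days — 30 days to the end of Jan leaves 465.
From end of Jan to end of 1990 is 334 days (131 left).
Jan has 31 days (100 left).
Feb has 28 days (72 left).
Mar has 31 days (41 left).
Apr has 30 days (11 left).
11 days into May → May 11, 1991.

May 11, 1991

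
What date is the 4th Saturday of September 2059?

2059-09-27

The first Saturday of September 2059 is September 6.
The 4th Saturday is 3 weeks later: 6 + 21 = 27.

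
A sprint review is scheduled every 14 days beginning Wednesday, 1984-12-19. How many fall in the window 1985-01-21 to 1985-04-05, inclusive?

Occurrences land 14·i days after 1984-12-19 for i = 0, 1, 2, …
1985-01-21 is 33 days after the start; 33 ÷ 14 = 2 remainder 5; since the remainder is 5, round up to i = 3. First occurrence in the window: #4 on 1985-01-30 (3×14 = 42 days in).
1985-04-05 is 107 days after the start; 107 ÷ 14 = 7 remainder 9. Last occurrence in the window: #8 on 1985-03-27.
Occurrences #4 through #8: 5 in total.

5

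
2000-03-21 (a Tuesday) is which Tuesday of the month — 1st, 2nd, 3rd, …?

Day 21 falls in week ⌈21/7⌉ of the month.
Days 1–7 hold the 1st Tuesday, 8–14 the 2nd, 15–21 the 3rd, 22–28 the 4th, 29–31 the 5th.
21 is in the range for the 3rd.

3rd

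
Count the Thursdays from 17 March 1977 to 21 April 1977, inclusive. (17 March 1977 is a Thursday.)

17 March 1977 is a Thursday; the first Thursday on or after it is 17 March 1977.
From 17 March 1977 to 21 April 1977: 14 + 21 = 35 days (rest of March, April).
35 ÷ 7 = 5 full weeks with remainder 0, so 5 more Thursdays after the first → 6.

6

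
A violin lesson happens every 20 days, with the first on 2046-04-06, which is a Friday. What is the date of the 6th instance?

2046-07-15

The 6th occurrence is 5 intervals after the first: 5 × 20 = 100 days after 2046-04-06.
April has 30 days — 24 days to the end of April leaves 76.
May has 31 days (45 left).
June has 30 days (15 left).
15 days into July → 2046-07-15.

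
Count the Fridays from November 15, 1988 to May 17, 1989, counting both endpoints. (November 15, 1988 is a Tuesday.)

26

November 15, 1988 is a Tuesday; the first Friday on or after it is November 18, 1988 (3 days later).
From November 18, 1988 to May 17, 1989: 12 + 31 + 31 + 28 + 31 + 30 + 17 = 180 days (rest of November, December, January, February, March, April, May).
180 ÷ 7 = 25 full weeks with remainder 5, so 25 more Fridays after the first → 26.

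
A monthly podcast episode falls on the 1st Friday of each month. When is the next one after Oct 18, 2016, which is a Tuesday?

Oct 2016 starts on a Saturday, so its 1st Friday is Oct 7, 2016 (6 days in).
That is not after Oct 18, 2016, so look at Nov 2016.
Nov 2016 starts on a Tuesday, so its 1st Friday is Nov 4, 2016 (3 days in).

Nov 4, 2016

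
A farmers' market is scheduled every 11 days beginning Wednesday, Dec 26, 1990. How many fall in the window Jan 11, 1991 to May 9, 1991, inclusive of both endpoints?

11

Occurrences land 11·i days after Dec 26, 1990 for i = 0, 1, 2, …
Jan 11, 1991 is 16 days after the start; 16 ÷ 11 = 1 remainder 5; since the remainder is 5, round up to i = 2. First occurrence in the window: #3 on Jan 17, 1991 (2×11 = 22 days in).
May 9, 1991 is 134 days after the start; 134 ÷ 11 = 12 remainder 2. Last occurrence in the window: #13 on May 7, 1991.
Occurrences #3 through #13: 11 in total.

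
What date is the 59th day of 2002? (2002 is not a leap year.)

February 28, 2002

January has 31 days (59 − 31 = 28 remain).
28 into February → February 28.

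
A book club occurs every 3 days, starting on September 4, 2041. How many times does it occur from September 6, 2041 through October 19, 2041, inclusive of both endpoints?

15

Occurrences land 3·i days after September 4, 2041 for i = 0, 1, 2, …
September 6, 2041 is 2 days after the start; 2 ÷ 3 = 0 remainder 2; since the remainder is 2, round up to i = 1. First occurrence in the window: #2 on September 7, 2041 (1×3 = 3 days in).
October 19, 2041 is 45 days after the start; 45 ÷ 3 = 15 remainder 0. Last occurrence in the window: #16 on October 19, 2041.
Occurrences #2 through #16: 15 in total.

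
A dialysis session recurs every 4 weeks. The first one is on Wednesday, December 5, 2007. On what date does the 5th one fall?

March 26, 2008

The 5th occurrence is 4 intervals after the first: 4 × 28 = 112 days after December 5, 2007.
December has 31 days — 26 days to the end of December leaves 86.
January has 31 days (55 left).
February has 29 days (26 left).
26 days into March → March 26, 2008.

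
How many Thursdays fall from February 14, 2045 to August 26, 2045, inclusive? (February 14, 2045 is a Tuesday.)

February 14, 2045 is a Tuesday; the first Thursday on or after it is February 16, 2045 (2 days later).
From February 16, 2045 to August 26, 2045: 12 + 31 + 30 + 31 + 30 + 31 + 26 = 191 days (rest of February, March, April, May, June, July, August).
191 ÷ 7 = 27 full weeks with remainder 2, so 27 more Thursdays after the first → 28.

28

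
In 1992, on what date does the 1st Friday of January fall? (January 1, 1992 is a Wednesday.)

January 3, 1992

January 1992 begins on a Wednesday, so the first Friday is January 3 (2 days later).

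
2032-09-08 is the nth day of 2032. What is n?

Days in months before September: 31 + 29 + 31 + 30 + 31 + 30 + 31 + 31 = 244.
Plus 8 days into September → day 252.

252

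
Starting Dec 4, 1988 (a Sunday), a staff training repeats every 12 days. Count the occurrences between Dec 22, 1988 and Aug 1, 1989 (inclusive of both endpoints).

19

Occurrences land 12·i days after Dec 4, 1988 for i = 0, 1, 2, …
Dec 22, 1988 is 18 days after the start; 18 ÷ 12 = 1 remainder 6; since the remainder is 6, round up to i = 2. First occurrence in the window: #3 on Dec 28, 1988 (2×12 = 24 days in).
Aug 1, 1989 is 240 days after the start; 240 ÷ 12 = 20 remainder 0. Last occurrence in the window: #21 on Aug 1, 1989.
Occurrences #3 through #21: 19 in total.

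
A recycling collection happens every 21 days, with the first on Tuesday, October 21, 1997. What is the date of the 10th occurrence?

The 10th occurrence is 9 intervals after the first: 9 × 21 = 189 days after October 21, 1997.
October has 31 days — 10 days to the end of October leaves 179.
November has 30 days (149 left).
December has 31 days (118 left).
January has 31 days (87 left).
February has 28 days (59 left).
March has 31 days (28 left).
28 days into April → April 28, 1998.

April 28, 1998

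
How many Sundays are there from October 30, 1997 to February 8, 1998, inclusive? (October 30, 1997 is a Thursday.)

15

October 30, 1997 is a Thursday; the first Sunday on or after it is November 2, 1997 (3 days later).
From November 2, 1997 to February 8, 1998: 28 + 31 + 31 + 8 = 98 days (rest of November, December, January, February).
98 ÷ 7 = 14 full weeks with remainder 0, so 14 more Sundays after the first → 15.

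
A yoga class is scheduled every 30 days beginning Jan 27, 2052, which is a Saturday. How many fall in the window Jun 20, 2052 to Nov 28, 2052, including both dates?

6

Occurrences land 30·i days after Jan 27, 2052 for i = 0, 1, 2, …
Jun 20, 2052 is 145 days after the start; 145 ÷ 30 = 4 remainder 25; since the remainder is 25, round up to i = 5. First occurrence in the window: #6 on Jun 25, 2052 (5×30 = 150 days in).
Nov 28, 2052 is 306 days after the start; 306 ÷ 30 = 10 remainder 6. Last occurrence in the window: #11 on Nov 22, 2052.
Occurrences #6 through #11: 6 in total.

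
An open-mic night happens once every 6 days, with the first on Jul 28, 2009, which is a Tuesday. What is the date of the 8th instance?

The 8th occurrence is 7 intervals after the first: 7 × 6 = 42 days after Jul 28, 2009.
Jul has 31 days — 3 days to the end of Jul leaves 39.
Aug has 31 days (8 left).
8 days into Sep → Sep 8, 2009.

Sep 8, 2009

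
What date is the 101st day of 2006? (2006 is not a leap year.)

Jan has 31 days (101 − 31 = 70 remain).
Feb has 28 days (70 − 28 = 42 remain).
Mar has 31 days (42 − 31 = 11 remain).
11 into Apr → Apr 11.

Apr 11, 2006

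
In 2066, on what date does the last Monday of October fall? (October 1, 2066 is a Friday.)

2066-10-25

October 2066 begins on a Friday, so the first Monday is October 4 (3 days later).
October 2066 has 31 days. Adding weeks: 4, 11, 18, 25 — the last one ≤ 31 is the 25th.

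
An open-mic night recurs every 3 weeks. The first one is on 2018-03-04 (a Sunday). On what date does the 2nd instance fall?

The 2nd occurrence is 1 interval after the first: 1 × 21 = 21 days after 2018-03-04.
21 days later is 2018-03-25.

2018-03-25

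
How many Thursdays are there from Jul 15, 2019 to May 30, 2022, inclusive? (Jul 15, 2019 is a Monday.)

Jul 15, 2019 is a Monday; the first Thursday on or after it is Jul 18, 2019 (3 days later).
From Jul 18, 2019 to May 30, 2022: 166 + 366 + 365 + 150 = 1047 days (rest of 2019, 2020, 2021, to May 30, 2022 in 2022).
1047 ÷ 7 = 149 full weeks with remainder 4, so 149 more Thursdays after the first → 150.

150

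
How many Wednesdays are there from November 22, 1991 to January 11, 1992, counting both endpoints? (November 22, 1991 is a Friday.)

7

November 22, 1991 is a Friday; the first Wednesday on or after it is November 27, 1991 (5 days later).
From November 27, 1991 to January 11, 1992: 3 + 31 + 11 = 45 days (rest of November, December, January).
45 ÷ 7 = 6 full weeks with remainder 3, so 6 more Wednesdays after the first → 7.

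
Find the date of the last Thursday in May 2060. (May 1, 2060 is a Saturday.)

2060-05-27

May 2060 begins on a Saturday, so the first Thursday is May 6 (5 days later).
May 2060 has 31 days. Adding weeks: 6, 13, 20, 27 — the last one ≤ 31 is the 27th.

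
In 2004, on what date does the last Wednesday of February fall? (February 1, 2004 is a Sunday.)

February 2004 begins on a Sunday, so the first Wednesday is February 4 (3 days later).
February 2004 has 29 days. Adding weeks: 4, 11, 18, 25 — the last one ≤ 29 is the 25th.

February 25, 2004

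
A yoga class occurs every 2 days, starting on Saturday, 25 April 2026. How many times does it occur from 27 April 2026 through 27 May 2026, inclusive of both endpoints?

16

Occurrences land 2·i days after 25 April 2026 for i = 0, 1, 2, …
27 April 2026 is 2 days after the start; 2 ÷ 2 = 1 remainder 0. First occurrence in the window: #2 on 27 April 2026 (1×2 = 2 days in).
27 May 2026 is 32 days after the start; 32 ÷ 2 = 16 remainder 0. Last occurrence in the window: #17 on 27 May 2026.
Occurrences #2 through #17: 16 in total.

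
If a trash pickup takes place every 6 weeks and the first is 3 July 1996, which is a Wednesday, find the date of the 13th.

19 November 1997

The 13th occurrence is 12 intervals after the first: 12 × 42 = 504 days after 3 July 1996.
July has 31 days — 28 days to the end of July leaves 476.
From end of July to end of 1996 is 153 days (323 left).
January has 31 days (292 left).
February has 28 days (264 left).
March has 31 days (233 left).
April has 30 days (203 left).
May has 31 days (172 left).
June has 30 days (142 left).
July has 31 days (111 left).
August has 31 days (80 left).
September has 30 days (50 left).
October has 31 days (19 left).
19 days into November → 19 November 1997.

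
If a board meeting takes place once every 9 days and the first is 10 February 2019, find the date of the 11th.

The 11th occurrence is 10 intervals after the first: 10 × 9 = 90 days after 10 February 2019.
February has 28 days — 18 days to the end of February leaves 72.
March has 31 days (41 left).
April has 30 days (11 left).
11 days into May → 11 May 2019.

11 May 2019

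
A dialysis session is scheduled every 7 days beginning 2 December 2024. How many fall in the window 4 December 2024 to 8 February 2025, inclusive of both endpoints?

Occurrences land 7·i days after 2 December 2024 for i = 0, 1, 2, …
4 December 2024 is 2 days after the start; 2 ÷ 7 = 0 remainder 2; since the remainder is 2, round up to i = 1. First occurrence in the window: #2 on 9 December 2024 (1×7 = 7 days in).
8 February 2025 is 68 days after the start; 68 ÷ 7 = 9 remainder 5. Last occurrence in the window: #10 on 3 February 2025.
Occurrences #2 through #10: 9 in total.

9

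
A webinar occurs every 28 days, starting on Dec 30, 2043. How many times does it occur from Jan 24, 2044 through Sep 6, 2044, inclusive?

Occurrences land 28·i days after Dec 30, 2043 for i = 0, 1, 2, …
Jan 24, 2044 is 25 days after the start; 25 ÷ 28 = 0 remainder 25; since the remainder is 25, round up to i = 1. First occurrence in the window: #2 on Jan 27, 2044 (1×28 = 28 days in).
Sep 6, 2044 is 251 days after the start; 251 ÷ 28 = 8 remainder 27. Last occurrence in the window: #9 on Aug 10, 2044.
Occurrences #2 through #9: 8 in total.

8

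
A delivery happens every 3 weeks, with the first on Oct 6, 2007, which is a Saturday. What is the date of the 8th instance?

The 8th occurrence is 7 intervals after the first: 7 × 21 = 147 days after Oct 6, 2007.
Oct has 31 days — 25 days to the end of Oct leaves 122.
Nov has 30 days (92 left).
Dec has 31 days (61 left).
Jan has 31 days (30 left).
Feb has 29 days (1 left).
1 day into Mar → Mar 1, 2008.

Mar 1, 2008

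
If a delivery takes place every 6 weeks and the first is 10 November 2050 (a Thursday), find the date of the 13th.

The 13th occurrence is 12 intervals after the first: 12 × 42 = 504 days after 10 November 2050.
November has 30 days — 20 days to the end of November leaves 484.
From end of November to end of 2050 is 31 days (453 left).
2051 has 365 days (88 left).
January has 31 days (57 left).
February has 29 days (28 left).
28 days into March → 28 March 2052.

28 March 2052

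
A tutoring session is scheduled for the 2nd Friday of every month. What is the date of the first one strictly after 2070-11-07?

November 2070 starts on a Saturday; its first Friday is the 7th, so the 2nd Friday is the 14th — 2070-11-14.
2070-11-14 is after 2070-11-07, so that is the next one.

2070-11-14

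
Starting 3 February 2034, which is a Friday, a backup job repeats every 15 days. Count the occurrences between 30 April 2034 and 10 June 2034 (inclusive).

3

Occurrences land 15·i days after 3 February 2034 for i = 0, 1, 2, …
30 April 2034 is 86 days after the start; 86 ÷ 15 = 5 remainder 11; since the remainder is 11, round up to i = 6. First occurrence in the window: #7 on 4 May 2034 (6×15 = 90 days in).
10 June 2034 is 127 days after the start; 127 ÷ 15 = 8 remainder 7. Last occurrence in the window: #9 on 3 June 2034.
Occurrences #7 through #9: 3 in total.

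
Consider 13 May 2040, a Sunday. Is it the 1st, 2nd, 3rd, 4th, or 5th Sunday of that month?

Day 13 falls in week ⌈13/7⌉ of the month.
Days 1–7 hold the 1st Sunday, 8–14 the 2nd, 15–21 the 3rd, 22–28 the 4th, 29–31 the 5th.
13 is in the range for the 2nd.

2nd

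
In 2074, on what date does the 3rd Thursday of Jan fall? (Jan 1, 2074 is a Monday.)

Jan 2074 begins on a Monday, so the first Thursday is Jan 4 (3 days later).
The 3rd Thursday is 2 weeks later: 4 + 14 = 18.

Jan 18, 2074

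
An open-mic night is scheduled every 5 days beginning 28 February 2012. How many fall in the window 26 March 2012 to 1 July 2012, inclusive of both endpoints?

Occurrences land 5·i days after 28 February 2012 for i = 0, 1, 2, …
26 March 2012 is 27 days after the start; 27 ÷ 5 = 5 remainder 2; since the remainder is 2, round up to i = 6. First occurrence in the window: #7 on 29 March 2012 (6×5 = 30 days in).
1 July 2012 is 124 days after the start; 124 ÷ 5 = 24 remainder 4. Last occurrence in the window: #25 on 27 June 2012.
Occurrences #7 through #25: 19 in total.

19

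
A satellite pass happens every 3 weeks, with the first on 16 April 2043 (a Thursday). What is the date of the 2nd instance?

7 May 2043

The 2nd occurrence is 1 interval after the first: 1 × 21 = 21 days after 16 April 2043.
April has 30 days — 14 days to the end of April leaves 7.
7 days into May → 7 May 2043.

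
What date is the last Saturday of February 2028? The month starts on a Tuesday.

February 2028 begins on a Tuesday, so the first Saturday is February 5 (4 days later).
February 2028 has 29 days. Adding weeks: 5, 12, 19, 26 — the last one ≤ 29 is the 26th.

26 February 2028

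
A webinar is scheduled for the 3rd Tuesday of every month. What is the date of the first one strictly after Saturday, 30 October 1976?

October 1976 starts on a Friday; its first Tuesday is the 5th, so the 3rd Tuesday is the 19th — 19 October 1976.
That is not after 30 October 1976, so look at November 1976.
November 1976 starts on a Monday; its first Tuesday is the 2nd, so the 3rd Tuesday is the 16th — 16 November 1976.

16 November 1976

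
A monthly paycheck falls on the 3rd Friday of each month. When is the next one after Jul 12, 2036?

Jul 2036 starts on a Tuesday; its first Friday is the 4th, so the 3rd Friday is the 18th — Jul 18, 2036.
Jul 18, 2036 is after Jul 12, 2036, so that is the next one.

Jul 18, 2036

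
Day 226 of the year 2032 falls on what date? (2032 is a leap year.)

Jan has 31 days (226 − 31 = 195 remain).
Feb has 29 days (195 − 29 = 166 remain).
Mar has 31 days (166 − 31 = 135 remain).
Apr has 30 days (135 − 30 = 105 remain).
May has 31 days (105 − 31 = 74 remain).
Jun has 30 days (74 − 30 = 44 remain).
Jul has 31 days (44 − 31 = 13 remain).
13 into Aug → Aug 13.

Aug 13, 2032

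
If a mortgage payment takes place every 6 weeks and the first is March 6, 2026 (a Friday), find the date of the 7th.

November 13, 2026

The 7th occurrence is 6 intervals after the first: 6 × 42 = 252 days after March 6, 2026.
March has 31 days — 25 days to the end of March leaves 227.
April has 30 days (197 left).
May has 31 days (166 left).
June has 30 days (136 left).
July has 31 days (105 left).
August has 31 days (74 left).
September has 30 days (44 left).
October has 31 days (13 left).
13 days into November → November 13, 2026.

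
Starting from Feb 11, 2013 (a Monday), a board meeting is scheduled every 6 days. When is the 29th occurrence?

The 29th occurrence is 28 intervals after the first: 28 × 6 = 168 days after Feb 11, 2013.
Feb has 28 days — 17 days to the end of Feb leaves 151.
Mar has 31 days (120 left).
Apr has 30 days (90 left).
May has 31 days (59 left).
Jun has 30 days (29 left).
29 days into Jul → Jul 29, 2013.

Jul 29, 2013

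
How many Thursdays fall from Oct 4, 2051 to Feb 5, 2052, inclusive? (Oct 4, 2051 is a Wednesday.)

18

Oct 4, 2051 is a Wednesday; the first Thursday on or after it is Oct 5, 2051 (1 day later).
From Oct 5, 2051 to Feb 5, 2052: 26 + 30 + 31 + 31 + 5 = 123 days (rest of Oct, Nov, Dec, Jan, Feb).
123 ÷ 7 = 17 full weeks with remainder 4, so 17 more Thursdays after the first → 18.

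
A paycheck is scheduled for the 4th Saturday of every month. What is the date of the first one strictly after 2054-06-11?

2054-06-27

June 2054 starts on a Monday; its first Saturday is the 6th, so the 4th Saturday is the 27th — 2054-06-27.
2054-06-27 is after 2054-06-11, so that is the next one.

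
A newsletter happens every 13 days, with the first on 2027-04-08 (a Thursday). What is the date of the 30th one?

The 30th occurrence is 29 intervals after the first: 29 × 13 = 377 days after 2027-04-08.
April has 30 days — 22 days to the end of April leaves 355.
May has 31 days (324 left).
June has 30 days (294 left).
July has 31 days (263 left).
August has 31 days (232 left).
September has 30 days (202 left).
October has 31 days (171 left).
November has 30 days (141 left).
December has 31 days (110 left).
January has 31 days (79 left).
February has 29 days (50 left).
March has 31 days (19 left).
19 days into April → 2028-04-19.

2028-04-19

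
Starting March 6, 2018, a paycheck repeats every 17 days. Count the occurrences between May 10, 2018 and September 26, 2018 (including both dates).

Occurrences land 17·i days after March 6, 2018 for i = 0, 1, 2, …
May 10, 2018 is 65 days after the start; 65 ÷ 17 = 3 remainder 14; since the remainder is 14, round up to i = 4. First occurrence in the window: #5 on May 13, 2018 (4×17 = 68 days in).
September 26, 2018 is 204 days after the start; 204 ÷ 17 = 12 remainder 0. Last occurrence in the window: #13 on September 26, 2018.
Occurrences #5 through #13: 9 in total.

9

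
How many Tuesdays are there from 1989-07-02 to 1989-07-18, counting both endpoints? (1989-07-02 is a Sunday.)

3

1989-07-02 is a Sunday; the first Tuesday on or after it is 1989-07-04 (2 days later).
From 1989-07-04 to 1989-07-18 is 18 − 4 = 14 days.
14 ÷ 7 = 2 full weeks with remainder 0, so 2 more Tuesdays after the first → 3.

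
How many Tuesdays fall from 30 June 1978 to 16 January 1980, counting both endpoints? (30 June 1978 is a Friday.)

81

30 June 1978 is a Friday; the first Tuesday on or after it is 4 July 1978 (4 days later).
From 4 July 1978 to 16 January 1980: 180 + 365 + 16 = 561 days (rest of 1978, 1979, to 16 January 1980 in 1980).
561 ÷ 7 = 80 full weeks with remainder 1, so 80 more Tuesdays after the first → 81.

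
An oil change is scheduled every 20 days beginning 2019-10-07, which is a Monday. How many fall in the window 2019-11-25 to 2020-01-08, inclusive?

2

Occurrences land 20·i days after 2019-10-07 for i = 0, 1, 2, …
2019-11-25 is 49 days after the start; 49 ÷ 20 = 2 remainder 9; since the remainder is 9, round up to i = 3. First occurrence in the window: #4 on 2019-12-06 (3×20 = 60 days in).
2020-01-08 is 93 days after the start; 93 ÷ 20 = 4 remainder 13. Last occurrence in the window: #5 on 2019-12-26.
Occurrences #4 through #5: 2 in total.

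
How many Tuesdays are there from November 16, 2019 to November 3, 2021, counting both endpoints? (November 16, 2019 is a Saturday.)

103

November 16, 2019 is a Saturday; the first Tuesday on or after it is November 19, 2019 (3 days later).
From November 19, 2019 to November 3, 2021: 42 + 366 + 307 = 715 days (rest of 2019, 2020, to November 3, 2021 in 2021).
715 ÷ 7 = 102 full weeks with remainder 1, so 102 more Tuesdays after the first → 103.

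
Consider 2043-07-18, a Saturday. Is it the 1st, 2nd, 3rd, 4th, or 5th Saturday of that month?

3rd

Day 18 falls in week ⌈18/7⌉ of the month.
Days 1–7 hold the 1st Saturday, 8–14 the 2nd, 15–21 the 3rd, 22–28 the 4th, 29–31 the 5th.
18 is in the range for the 3rd.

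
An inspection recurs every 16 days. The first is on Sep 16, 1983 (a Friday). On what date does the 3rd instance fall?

The 3rd occurrence is 2 intervals after the first: 2 × 16 = 32 days after Sep 16, 1983.
Sep has 30 days — 14 days to the end of Sep leaves 18.
18 days into Oct → Oct 18, 1983.

Oct 18, 1983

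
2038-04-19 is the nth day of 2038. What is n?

Days in months before April: 31 + 28 + 31 = 90.
Plus 19 days into April → day 109.

109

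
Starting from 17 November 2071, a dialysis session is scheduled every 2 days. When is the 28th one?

10 January 2072

The 28th occurrence is 27 intervals after the first: 27 × 2 = 54 days after 17 November 2071.
November has 30 days — 13 days to the end of November leaves 41.
December has 31 days (10 left).
10 days into January → 10 January 2072.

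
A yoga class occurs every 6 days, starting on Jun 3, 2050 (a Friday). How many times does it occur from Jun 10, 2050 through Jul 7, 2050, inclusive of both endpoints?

4

Occurrences land 6·i days after Jun 3, 2050 for i = 0, 1, 2, …
Jun 10, 2050 is 7 days after the start; 7 ÷ 6 = 1 remainder 1; since the remainder is 1, round up to i = 2. First occurrence in the window: #3 on Jun 15, 2050 (2×6 = 12 days in).
Jul 7, 2050 is 34 days after the start; 34 ÷ 6 = 5 remainder 4. Last occurrence in the window: #6 on Jul 3, 2050.
Occurrences #3 through #6: 4 in total.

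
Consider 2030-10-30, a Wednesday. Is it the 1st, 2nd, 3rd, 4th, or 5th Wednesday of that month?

Day 30 falls in week ⌈30/7⌉ of the month.
Days 1–7 hold the 1st Wednesday, 8–14 the 2nd, 15–21 the 3rd, 22–28 the 4th, 29–31 the 5th.
30 is in the range for the 5th.

5th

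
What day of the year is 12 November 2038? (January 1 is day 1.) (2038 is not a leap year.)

316

Days in months before November: 31 + 28 + 31 + 30 + 31 + 30 + 31 + 31 + 30 + 31 = 304.
Plus 12 days into November → day 316.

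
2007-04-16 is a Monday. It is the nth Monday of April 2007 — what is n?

Day 16 falls in week ⌈16/7⌉ of the month.
Days 1–7 hold the 1st Monday, 8–14 the 2nd, 15–21 the 3rd, 22–28 the 4th, 29–31 the 5th.
16 is in the range for the 3rd.

3rd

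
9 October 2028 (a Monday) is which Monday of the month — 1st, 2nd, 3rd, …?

2nd

Day 9 falls in week ⌈9/7⌉ of the month.
Days 1–7 hold the 1st Monday, 8–14 the 2nd, 15–21 the 3rd, 22–28 the 4th, 29–31 the 5th.
9 is in the range for the 2nd.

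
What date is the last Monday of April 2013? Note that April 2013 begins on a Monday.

April 2013 begins on a Monday, so the first Monday is April 1.
April 2013 has 30 days. Adding weeks: 1, 8, 15, 22, 29 — the last one ≤ 30 is the 29th.

April 29, 2013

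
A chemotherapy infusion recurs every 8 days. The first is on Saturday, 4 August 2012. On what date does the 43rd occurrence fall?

The 43rd occurrence is 42 intervals after the first: 42 × 8 = 336 days after 4 August 2012.
August has 31 days — 27 days to the end of August leaves 309.
September has 30 days (279 left).
October has 31 days (248 left).
November has 30 days (218 left).
December has 31 days (187 left).
January has 31 days (156 left).
February has 28 days (128 left).
March has 31 days (97 left).
April has 30 days (67 left).
May has 31 days (36 left).
June has 30 days (6 left).
6 days into July → 6 July 2013.

6 July 2013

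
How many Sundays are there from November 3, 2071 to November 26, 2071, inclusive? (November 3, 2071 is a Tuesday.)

November 3, 2071 is a Tuesday; the first Sunday on or after it is November 8, 2071 (5 days later).
From November 8, 2071 to November 26, 2071 is 26 − 8 = 18 days.
18 ÷ 7 = 2 full weeks with remainder 4, so 2 more Sundays after the first → 3.

3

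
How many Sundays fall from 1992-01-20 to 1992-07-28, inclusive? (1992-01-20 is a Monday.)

1992-01-20 is a Monday; the first Sunday on or after it is 1992-01-26 (6 days later).
From 1992-01-26 to 1992-07-28: 5 + 29 + 31 + 30 + 31 + 30 + 28 = 184 days (rest of January, February, March, April, May, June, July).
184 ÷ 7 = 26 full weeks with remainder 2, so 26 more Sundays after the first → 27.

27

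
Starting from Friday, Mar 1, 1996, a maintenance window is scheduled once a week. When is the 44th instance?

Dec 27, 1996

The 44th occurrence is 43 intervals after the first: 43 × 7 = 301 days after Mar 1, 1996.
Mar has 31 days — 30 days to the end of Mar leaves 271.
Apr has 30 days (241 left).
May has 31 days (210 left).
Jun has 30 days (180 left).
Jul has 31 days (149 left).
Aug has 31 days (118 left).
Sep has 30 days (88 left).
Oct has 31 days (57 left).
Nov has 30 days (27 left).
27 days into Dec → Dec 27, 1996.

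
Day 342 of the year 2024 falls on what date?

December 7, 2024

January has 31 days (342 − 31 = 311 remain).
February has 29 days (311 − 29 = 282 remain).
March has 31 days (282 − 31 = 251 remain).
April has 30 days (251 − 30 = 221 remain).
May has 31 days (221 − 31 = 190 remain).
June has 30 days (190 − 30 = 160 remain).
July has 31 days (160 − 31 = 129 remain).
August has 31 days (129 − 31 = 98 remain).
September has 30 days (98 − 30 = 68 remain).
October has 31 days (68 − 31 = 37 remain).
November has 30 days (37 − 30 = 7 remain).
7 into December → December 7.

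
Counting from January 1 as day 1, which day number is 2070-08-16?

Days in months before August: 31 + 28 + 31 + 30 + 31 + 30 + 31 = 212.
Plus 16 days into August → day 228.

228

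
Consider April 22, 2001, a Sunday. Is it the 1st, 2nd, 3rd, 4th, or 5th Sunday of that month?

4th

Day 22 falls in week ⌈22/7⌉ of the month.
Days 1–7 hold the 1st Sunday, 8–14 the 2nd, 15–21 the 3rd, 22–28 the 4th, 29–31 the 5th.
22 is in the range for the 4th.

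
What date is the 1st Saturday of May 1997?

The first Saturday of May 1997 is May 3.

May 3, 1997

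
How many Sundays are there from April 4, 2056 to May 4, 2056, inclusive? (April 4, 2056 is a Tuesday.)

4

April 4, 2056 is a Tuesday; the first Sunday on or after it is April 9, 2056 (5 days later).
From April 9, 2056 to May 4, 2056: 21 + 4 = 25 days (rest of April, May).
25 ÷ 7 = 3 full weeks with remainder 4, so 3 more Sundays after the first → 4.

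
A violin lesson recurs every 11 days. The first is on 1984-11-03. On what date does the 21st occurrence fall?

The 21st occurrence is 20 intervals after the first: 20 × 11 = 220 days after 1984-11-03.
November has 30 days — 27 days to the end of November leaves 193.
December has 31 days (162 left).
January has 31 days (131 left).
February has 28 days (103 left).
March has 31 days (72 left).
April has 30 days (42 left).
May has 31 days (11 left).
11 days into June → 1985-06-11.

1985-06-11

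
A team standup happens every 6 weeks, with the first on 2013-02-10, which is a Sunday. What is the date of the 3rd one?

The 3rd occurrence is 2 intervals after the first: 2 × 42 = 84 days after 2013-02-10.
February has 28 days — 18 days to the end of February leaves 66.
March has 31 days (35 left).
April has 30 days (5 left).
5 days into May → 2013-05-05.

2013-05-05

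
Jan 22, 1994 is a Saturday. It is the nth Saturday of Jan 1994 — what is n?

4th

Day 22 falls in week ⌈22/7⌉ of the month.
Days 1–7 hold the 1st Saturday, 8–14 the 2nd, 15–21 the 3rd, 22–28 the 4th, 29–31 the 5th.
22 is in the range for the 4th.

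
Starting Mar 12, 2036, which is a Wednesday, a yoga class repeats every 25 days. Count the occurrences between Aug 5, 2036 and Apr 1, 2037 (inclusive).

10

Occurrences land 25·i days after Mar 12, 2036 for i = 0, 1, 2, …
Aug 5, 2036 is 146 days after the start; 146 ÷ 25 = 5 remainder 21; since the remainder is 21, round up to i = 6. First occurrence in the window: #7 on Aug 9, 2036 (6×25 = 150 days in).
Apr 1, 2037 is 385 days after the start; 385 ÷ 25 = 15 remainder 10. Last occurrence in the window: #16 on Mar 22, 2037.
Occurrences #7 through #16: 10 in total.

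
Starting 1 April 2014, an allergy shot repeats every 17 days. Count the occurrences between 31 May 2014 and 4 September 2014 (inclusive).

Occurrences land 17·i days after 1 April 2014 for i = 0, 1, 2, …
31 May 2014 is 60 days after the start; 60 ÷ 17 = 3 remainder 9; since the remainder is 9, round up to i = 4. First occurrence in the window: #5 on 8 June 2014 (4×17 = 68 days in).
4 September 2014 is 156 days after the start; 156 ÷ 17 = 9 remainder 3. Last occurrence in the window: #10 on 1 September 2014.
Occurrences #5 through #10: 6 in total.

6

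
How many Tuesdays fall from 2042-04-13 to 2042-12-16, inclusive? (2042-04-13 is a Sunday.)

2042-04-13 is a Sunday; the first Tuesday on or after it is 2042-04-15 (2 days later).
From 2042-04-15 to 2042-12-16: 15 + 31 + 30 + 31 + 31 + 30 + 31 + 30 + 16 = 245 days (rest of April, May, June, July, August, September, October, November, December).
245 ÷ 7 = 35 full weeks with remainder 0, so 35 more Tuesdays after the first → 36.

36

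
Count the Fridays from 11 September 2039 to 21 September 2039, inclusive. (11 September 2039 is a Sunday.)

1

11 September 2039 is a Sunday; the first Friday on or after it is 16 September 2039 (5 days later).
From 16 September 2039 to 21 September 2039 is 21 − 16 = 5 days.
5 ÷ 7 = 0 full weeks with remainder 5, so 0 more Fridays after the first → 1.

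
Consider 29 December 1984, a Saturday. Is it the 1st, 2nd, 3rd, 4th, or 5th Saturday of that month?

Day 29 falls in week ⌈29/7⌉ of the month.
Days 1–7 hold the 1st Saturday, 8–14 the 2nd, 15–21 the 3rd, 22–28 the 4th, 29–31 the 5th.
29 is in the range for the 5th.

5th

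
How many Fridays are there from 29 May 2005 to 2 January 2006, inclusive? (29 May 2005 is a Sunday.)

29 May 2005 is a Sunday; the first Friday on or after it is 3 June 2005 (5 days later).
From 3 June 2005 to 2 January 2006: 27 + 31 + 31 + 30 + 31 + 30 + 31 + 2 = 213 days (rest of June, July, August, September, October, November, December, January).
213 ÷ 7 = 30 full weeks with remainder 3, so 30 more Fridays after the first → 31.

31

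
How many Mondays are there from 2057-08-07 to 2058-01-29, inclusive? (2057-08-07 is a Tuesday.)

25

2057-08-07 is a Tuesday; the first Monday on or after it is 2057-08-13 (6 days later).
From 2057-08-13 to 2058-01-29: 18 + 30 + 31 + 30 + 31 + 29 = 169 days (rest of August, September, October, November, December, January).
169 ÷ 7 = 24 full weeks with remainder 1, so 24 more Mondays after the first → 25.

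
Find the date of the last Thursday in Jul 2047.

Jul 25, 2047

Jul 2047 begins on a Monday, so the first Thursday is Jul 4 (3 days later).
Jul 2047 has 31 days. Adding weeks: 4, 11, 18, 25 — the last one ≤ 31 is the 25th.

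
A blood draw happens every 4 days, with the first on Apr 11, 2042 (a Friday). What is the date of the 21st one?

The 21st occurrence is 20 intervals after the first: 20 × 4 = 80 days after Apr 11, 2042.
Apr has 30 days — 19 days to the end of Apr leaves 61.
May has 31 days (30 left).
30 days into Jun → Jun 30, 2042.

Jun 30, 2042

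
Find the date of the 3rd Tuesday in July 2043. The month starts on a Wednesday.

July 2043 begins on a Wednesday, so the first Tuesday is July 7 (6 days later).
The 3rd Tuesday is 2 weeks later: 7 + 14 = 21.

July 21, 2043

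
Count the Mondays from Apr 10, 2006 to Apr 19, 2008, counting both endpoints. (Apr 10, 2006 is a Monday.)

106

Apr 10, 2006 is a Monday; the first Monday on or after it is Apr 10, 2006.
From Apr 10, 2006 to Apr 19, 2008: 265 + 365 + 110 = 740 days (rest of 2006, 2007, to Apr 19, 2008 in 2008).
740 ÷ 7 = 105 full weeks with remainder 5, so 105 more Mondays after the first → 106.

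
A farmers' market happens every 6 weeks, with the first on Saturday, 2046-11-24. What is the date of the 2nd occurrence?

The 2nd occurrence is 1 interval after the first: 1 × 42 = 42 days after 2046-11-24.
November has 30 days — 6 days to the end of November leaves 36.
December has 31 days (5 left).
5 days into January → 2047-01-05.

2047-01-05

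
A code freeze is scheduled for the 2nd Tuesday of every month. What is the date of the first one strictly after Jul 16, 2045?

Aug 8, 2045

Jul 2045 starts on a Saturday; its first Tuesday is the 4th, so the 2nd Tuesday is the 11th — Jul 11, 2045.
That is not after Jul 16, 2045, so look at Aug 2045.
Aug 2045 starts on a Tuesday; its first Tuesday is the 1st, so the 2nd Tuesday is the 8th — Aug 8, 2045.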